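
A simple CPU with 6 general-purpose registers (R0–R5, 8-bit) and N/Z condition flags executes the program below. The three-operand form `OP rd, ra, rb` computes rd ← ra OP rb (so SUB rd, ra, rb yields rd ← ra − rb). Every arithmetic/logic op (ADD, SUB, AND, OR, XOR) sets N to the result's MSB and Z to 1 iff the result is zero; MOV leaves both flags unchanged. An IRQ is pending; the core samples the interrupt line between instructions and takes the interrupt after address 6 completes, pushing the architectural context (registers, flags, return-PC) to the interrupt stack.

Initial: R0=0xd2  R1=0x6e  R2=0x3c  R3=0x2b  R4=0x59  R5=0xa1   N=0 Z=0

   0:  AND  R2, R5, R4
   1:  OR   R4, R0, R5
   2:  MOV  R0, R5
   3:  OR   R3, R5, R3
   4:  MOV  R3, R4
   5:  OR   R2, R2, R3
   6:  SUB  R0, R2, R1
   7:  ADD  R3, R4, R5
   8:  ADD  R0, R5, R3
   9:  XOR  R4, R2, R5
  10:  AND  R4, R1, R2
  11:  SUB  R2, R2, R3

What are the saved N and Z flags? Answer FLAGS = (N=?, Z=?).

FLAGS = (N=1, Z=0)

after  0: R0=0xd2 R1=0x6e R2=0x01 R3=0x2b R4=0x59 R5=0xa1  N=0 Z=0
after  1: R0=0xd2 R1=0x6e R2=0x01 R3=0x2b R4=0xf3 R5=0xa1  N=1 Z=0
after  2: R0=0xa1 R1=0x6e R2=0x01 R3=0x2b R4=0xf3 R5=0xa1  N=1 Z=0
after  3: R0=0xa1 R1=0x6e R2=0x01 R3=0xab R4=0xf3 R5=0xa1  N=1 Z=0
after  4: R0=0xa1 R1=0x6e R2=0x01 R3=0xf3 R4=0xf3 R5=0xa1  N=1 Z=0
after  5: R0=0xa1 R1=0x6e R2=0xf3 R3=0xf3 R4=0xf3 R5=0xa1  N=1 Z=0
after  6: R0=0x85 R1=0x6e R2=0xf3 R3=0xf3 R4=0xf3 R5=0xa1  N=1 Z=0
-- IRQ taken; context saved, return-PC = 7 --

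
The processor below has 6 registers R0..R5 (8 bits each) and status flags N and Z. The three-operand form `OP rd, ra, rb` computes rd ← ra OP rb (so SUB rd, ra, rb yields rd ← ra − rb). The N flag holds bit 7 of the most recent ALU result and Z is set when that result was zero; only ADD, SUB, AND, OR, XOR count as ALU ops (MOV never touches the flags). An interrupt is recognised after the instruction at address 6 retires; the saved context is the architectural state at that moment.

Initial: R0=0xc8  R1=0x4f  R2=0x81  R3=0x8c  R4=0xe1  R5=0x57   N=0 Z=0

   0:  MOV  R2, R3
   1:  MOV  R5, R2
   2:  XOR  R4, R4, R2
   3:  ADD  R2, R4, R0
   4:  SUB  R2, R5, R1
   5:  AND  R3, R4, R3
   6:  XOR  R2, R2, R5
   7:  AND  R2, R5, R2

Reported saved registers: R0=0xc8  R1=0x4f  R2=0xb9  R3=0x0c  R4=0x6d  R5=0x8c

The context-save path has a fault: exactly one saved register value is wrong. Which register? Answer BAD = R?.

BAD = R2

after  0: R0=0xc8 R1=0x4f R2=0x8c R3=0x8c R4=0xe1 R5=0x57  N=0 Z=0
after  1: R0=0xc8 R1=0x4f R2=0x8c R3=0x8c R4=0xe1 R5=0x8c  N=0 Z=0
after  2: R0=0xc8 R1=0x4f R2=0x8c R3=0x8c R4=0x6d R5=0x8c  N=0 Z=0
after  3: R0=0xc8 R1=0x4f R2=0x35 R3=0x8c R4=0x6d R5=0x8c  N=0 Z=0
after  4: R0=0xc8 R1=0x4f R2=0x3d R3=0x8c R4=0x6d R5=0x8c  N=0 Z=0
after  5: R0=0xc8 R1=0x4f R2=0x3d R3=0x0c R4=0x6d R5=0x8c  N=0 Z=0
after  6: R0=0xc8 R1=0x4f R2=0xb1 R3=0x0c R4=0x6d R5=0x8c  N=1 Z=0
-- IRQ taken; context saved, return-PC = 7 --
mismatch: R2: reported 0xb9 vs actual 0xb1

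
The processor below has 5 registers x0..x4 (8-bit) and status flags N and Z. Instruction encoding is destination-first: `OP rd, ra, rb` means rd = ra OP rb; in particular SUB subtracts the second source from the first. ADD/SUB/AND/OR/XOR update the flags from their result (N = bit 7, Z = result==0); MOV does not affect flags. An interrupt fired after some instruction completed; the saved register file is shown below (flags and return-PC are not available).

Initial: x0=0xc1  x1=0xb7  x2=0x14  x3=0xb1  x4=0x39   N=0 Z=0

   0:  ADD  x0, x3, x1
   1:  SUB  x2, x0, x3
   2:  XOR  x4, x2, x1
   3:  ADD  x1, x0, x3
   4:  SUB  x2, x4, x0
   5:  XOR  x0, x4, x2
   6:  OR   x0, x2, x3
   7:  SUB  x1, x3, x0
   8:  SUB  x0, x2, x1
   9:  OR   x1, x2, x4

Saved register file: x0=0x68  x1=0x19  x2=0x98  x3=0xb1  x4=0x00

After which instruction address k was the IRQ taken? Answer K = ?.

K = 4

after  0: x0=0x68 x1=0xb7 x2=0x14 x3=0xb1 x4=0x39  N=0 Z=0
after  1: x0=0x68 x1=0xb7 x2=0xb7 x3=0xb1 x4=0x39  N=1 Z=0
after  2: x0=0x68 x1=0xb7 x2=0xb7 x3=0xb1 x4=0x00  N=0 Z=1
after  3: x0=0x68 x1=0x19 x2=0xb7 x3=0xb1 x4=0x00  N=0 Z=0
after  4: x0=0x68 x1=0x19 x2=0x98 x3=0xb1 x4=0x00  N=1 Z=0
-- IRQ taken; context saved, return-PC = 5 --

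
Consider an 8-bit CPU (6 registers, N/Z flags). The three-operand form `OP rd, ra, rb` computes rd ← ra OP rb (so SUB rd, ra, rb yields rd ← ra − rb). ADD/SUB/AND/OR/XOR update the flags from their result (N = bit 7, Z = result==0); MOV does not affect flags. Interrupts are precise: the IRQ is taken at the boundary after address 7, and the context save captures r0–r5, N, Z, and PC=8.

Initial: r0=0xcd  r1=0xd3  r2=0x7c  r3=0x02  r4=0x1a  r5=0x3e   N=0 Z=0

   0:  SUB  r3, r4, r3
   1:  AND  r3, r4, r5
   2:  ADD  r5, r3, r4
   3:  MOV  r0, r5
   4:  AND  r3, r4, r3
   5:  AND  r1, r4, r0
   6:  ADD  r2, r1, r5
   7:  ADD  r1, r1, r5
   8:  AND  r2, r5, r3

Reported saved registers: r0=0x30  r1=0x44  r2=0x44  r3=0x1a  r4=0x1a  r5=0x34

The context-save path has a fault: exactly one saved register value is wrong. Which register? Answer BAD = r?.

after  0: r0=0xcd r1=0xd3 r2=0x7c r3=0x18 r4=0x1a r5=0x3e  N=0 Z=0
after  1: r0=0xcd r1=0xd3 r2=0x7c r3=0x1a r4=0x1a r5=0x3e  N=0 Z=0
after  2: r0=0xcd r1=0xd3 r2=0x7c r3=0x1a r4=0x1a r5=0x34  N=0 Z=0
after  3: r0=0x34 r1=0xd3 r2=0x7c r3=0x1a r4=0x1a r5=0x34  N=0 Z=0
after  4: r0=0x34 r1=0xd3 r2=0x7c r3=0x1a r4=0x1a r5=0x34  N=0 Z=0
after  5: r0=0x34 r1=0x10 r2=0x7c r3=0x1a r4=0x1a r5=0x34  N=0 Z=0
after  6: r0=0x34 r1=0x10 r2=0x44 r3=0x1a r4=0x1a r5=0x34  N=0 Z=0
after  7: r0=0x34 r1=0x44 r2=0x44 r3=0x1a r4=0x1a r5=0x34  N=0 Z=0
-- IRQ taken; context saved, return-PC = 8 --
mismatch: r0: reported 0x30 vs actual 0x34

BAD = r0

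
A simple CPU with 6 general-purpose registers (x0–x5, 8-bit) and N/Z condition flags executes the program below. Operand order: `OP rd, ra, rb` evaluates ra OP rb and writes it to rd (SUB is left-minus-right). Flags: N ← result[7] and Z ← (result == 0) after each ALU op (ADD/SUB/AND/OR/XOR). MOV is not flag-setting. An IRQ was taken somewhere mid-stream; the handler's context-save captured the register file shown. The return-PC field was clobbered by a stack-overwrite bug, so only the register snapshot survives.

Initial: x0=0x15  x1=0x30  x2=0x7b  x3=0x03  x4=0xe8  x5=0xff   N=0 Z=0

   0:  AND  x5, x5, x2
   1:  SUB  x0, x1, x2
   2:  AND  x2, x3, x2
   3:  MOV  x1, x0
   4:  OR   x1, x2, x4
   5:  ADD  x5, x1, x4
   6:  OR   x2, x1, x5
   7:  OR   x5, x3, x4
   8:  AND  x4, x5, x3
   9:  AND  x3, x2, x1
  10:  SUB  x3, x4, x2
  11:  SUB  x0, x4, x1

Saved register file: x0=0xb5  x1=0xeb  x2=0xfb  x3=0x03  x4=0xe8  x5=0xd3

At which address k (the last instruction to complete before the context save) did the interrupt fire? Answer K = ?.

K = 6

after  0: x0=0x15 x1=0x30 x2=0x7b x3=0x03 x4=0xe8 x5=0x7b  N=0 Z=0
after  1: x0=0xb5 x1=0x30 x2=0x7b x3=0x03 x4=0xe8 x5=0x7b  N=1 Z=0
after  2: x0=0xb5 x1=0x30 x2=0x03 x3=0x03 x4=0xe8 x5=0x7b  N=0 Z=0
after  3: x0=0xb5 x1=0xb5 x2=0x03 x3=0x03 x4=0xe8 x5=0x7b  N=0 Z=0
after  4: x0=0xb5 x1=0xeb x2=0x03 x3=0x03 x4=0xe8 x5=0x7b  N=1 Z=0
after  5: x0=0xb5 x1=0xeb x2=0x03 x3=0x03 x4=0xe8 x5=0xd3  N=1 Z=0
after  6: x0=0xb5 x1=0xeb x2=0xfb x3=0x03 x4=0xe8 x5=0xd3  N=1 Z=0
-- IRQ taken; context saved, return-PC = 7 --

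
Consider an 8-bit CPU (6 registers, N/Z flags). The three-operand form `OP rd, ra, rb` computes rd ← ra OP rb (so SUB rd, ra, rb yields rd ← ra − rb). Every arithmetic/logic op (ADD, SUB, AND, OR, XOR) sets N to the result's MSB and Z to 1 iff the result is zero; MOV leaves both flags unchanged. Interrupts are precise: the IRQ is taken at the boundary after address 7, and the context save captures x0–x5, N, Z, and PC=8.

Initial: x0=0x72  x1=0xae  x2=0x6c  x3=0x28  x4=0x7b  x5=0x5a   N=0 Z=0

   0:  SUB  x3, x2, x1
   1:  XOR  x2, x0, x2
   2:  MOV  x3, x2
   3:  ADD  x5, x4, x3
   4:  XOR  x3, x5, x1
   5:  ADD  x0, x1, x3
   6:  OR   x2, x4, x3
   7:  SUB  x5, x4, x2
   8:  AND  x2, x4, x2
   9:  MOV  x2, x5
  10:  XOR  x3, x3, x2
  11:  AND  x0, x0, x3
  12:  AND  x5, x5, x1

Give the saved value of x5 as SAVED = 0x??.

SAVED = 0xfc

after  0: x0=0x72 x1=0xae x2=0x6c x3=0xbe x4=0x7b x5=0x5a  N=1 Z=0
after  1: x0=0x72 x1=0xae x2=0x1e x3=0xbe x4=0x7b x5=0x5a  N=0 Z=0
after  2: x0=0x72 x1=0xae x2=0x1e x3=0x1e x4=0x7b x5=0x5a  N=0 Z=0
after  3: x0=0x72 x1=0xae x2=0x1e x3=0x1e x4=0x7b x5=0x99  N=1 Z=0
after  4: x0=0x72 x1=0xae x2=0x1e x3=0x37 x4=0x7b x5=0x99  N=0 Z=0
after  5: x0=0xe5 x1=0xae x2=0x1e x3=0x37 x4=0x7b x5=0x99  N=1 Z=0
after  6: x0=0xe5 x1=0xae x2=0x7f x3=0x37 x4=0x7b x5=0x99  N=0 Z=0
after  7: x0=0xe5 x1=0xae x2=0x7f x3=0x37 x4=0x7b x5=0xfc  N=1 Z=0
-- IRQ taken; context saved, return-PC = 8 --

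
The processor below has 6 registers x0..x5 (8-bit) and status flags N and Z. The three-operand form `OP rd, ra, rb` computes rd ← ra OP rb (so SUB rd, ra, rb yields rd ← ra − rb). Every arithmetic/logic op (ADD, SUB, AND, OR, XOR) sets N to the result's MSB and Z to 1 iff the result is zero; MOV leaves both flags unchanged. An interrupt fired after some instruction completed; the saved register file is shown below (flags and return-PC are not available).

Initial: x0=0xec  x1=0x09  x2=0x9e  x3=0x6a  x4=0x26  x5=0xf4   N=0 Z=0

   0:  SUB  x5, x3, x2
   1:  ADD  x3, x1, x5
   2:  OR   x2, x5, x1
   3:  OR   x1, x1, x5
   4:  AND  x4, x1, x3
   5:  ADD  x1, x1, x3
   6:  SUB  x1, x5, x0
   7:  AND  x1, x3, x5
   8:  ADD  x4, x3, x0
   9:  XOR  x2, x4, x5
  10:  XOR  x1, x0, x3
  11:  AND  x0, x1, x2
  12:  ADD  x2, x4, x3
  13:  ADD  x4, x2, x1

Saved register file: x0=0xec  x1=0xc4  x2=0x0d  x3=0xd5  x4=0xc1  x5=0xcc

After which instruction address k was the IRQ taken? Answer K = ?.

after  0: x0=0xec x1=0x09 x2=0x9e x3=0x6a x4=0x26 x5=0xcc  N=1 Z=0
after  1: x0=0xec x1=0x09 x2=0x9e x3=0xd5 x4=0x26 x5=0xcc  N=1 Z=0
after  2: x0=0xec x1=0x09 x2=0xcd x3=0xd5 x4=0x26 x5=0xcc  N=1 Z=0
after  3: x0=0xec x1=0xcd x2=0xcd x3=0xd5 x4=0x26 x5=0xcc  N=1 Z=0
after  4: x0=0xec x1=0xcd x2=0xcd x3=0xd5 x4=0xc5 x5=0xcc  N=1 Z=0
after  5: x0=0xec x1=0xa2 x2=0xcd x3=0xd5 x4=0xc5 x5=0xcc  N=1 Z=0
after  6: x0=0xec x1=0xe0 x2=0xcd x3=0xd5 x4=0xc5 x5=0xcc  N=1 Z=0
after  7: x0=0xec x1=0xc4 x2=0xcd x3=0xd5 x4=0xc5 x5=0xcc  N=1 Z=0
after  8: x0=0xec x1=0xc4 x2=0xcd x3=0xd5 x4=0xc1 x5=0xcc  N=1 Z=0
after  9: x0=0xec x1=0xc4 x2=0x0d x3=0xd5 x4=0xc1 x5=0xcc  N=0 Z=0
-- IRQ taken; context saved, return-PC = 10 --

K = 9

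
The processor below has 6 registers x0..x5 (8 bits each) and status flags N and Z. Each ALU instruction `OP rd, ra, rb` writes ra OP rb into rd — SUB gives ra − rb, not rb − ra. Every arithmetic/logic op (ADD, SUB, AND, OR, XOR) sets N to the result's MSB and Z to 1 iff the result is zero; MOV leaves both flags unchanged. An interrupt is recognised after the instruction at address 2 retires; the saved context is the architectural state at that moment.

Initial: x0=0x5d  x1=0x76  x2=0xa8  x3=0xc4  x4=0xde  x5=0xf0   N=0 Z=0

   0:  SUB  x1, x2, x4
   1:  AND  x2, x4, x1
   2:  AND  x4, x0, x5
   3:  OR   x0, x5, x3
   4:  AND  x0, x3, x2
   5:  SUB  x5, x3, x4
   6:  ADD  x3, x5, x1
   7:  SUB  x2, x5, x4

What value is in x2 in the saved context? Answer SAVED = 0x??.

SAVED = 0xca

after  0: x0=0x5d x1=0xca x2=0xa8 x3=0xc4 x4=0xde x5=0xf0  N=1 Z=0
after  1: x0=0x5d x1=0xca x2=0xca x3=0xc4 x4=0xde x5=0xf0  N=1 Z=0
after  2: x0=0x5d x1=0xca x2=0xca x3=0xc4 x4=0x50 x5=0xf0  N=0 Z=0
-- IRQ taken; context saved, return-PC = 3 --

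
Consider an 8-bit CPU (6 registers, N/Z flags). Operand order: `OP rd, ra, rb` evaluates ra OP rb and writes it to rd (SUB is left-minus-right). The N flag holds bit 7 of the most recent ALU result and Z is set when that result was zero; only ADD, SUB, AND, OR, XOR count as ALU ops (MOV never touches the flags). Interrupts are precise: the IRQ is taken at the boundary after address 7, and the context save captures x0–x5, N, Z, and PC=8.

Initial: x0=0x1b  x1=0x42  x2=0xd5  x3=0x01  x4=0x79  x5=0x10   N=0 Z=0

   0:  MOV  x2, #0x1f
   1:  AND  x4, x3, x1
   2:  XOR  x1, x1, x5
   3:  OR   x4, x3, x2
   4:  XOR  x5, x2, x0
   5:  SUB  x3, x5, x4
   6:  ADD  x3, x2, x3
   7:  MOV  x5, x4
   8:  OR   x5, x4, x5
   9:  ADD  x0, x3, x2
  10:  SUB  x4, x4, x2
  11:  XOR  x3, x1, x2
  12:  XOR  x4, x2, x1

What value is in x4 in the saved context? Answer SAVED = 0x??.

after  0: x0=0x1b x1=0x42 x2=0x1f x3=0x01 x4=0x79 x5=0x10  N=0 Z=0
after  1: x0=0x1b x1=0x42 x2=0x1f x3=0x01 x4=0x00 x5=0x10  N=0 Z=1
after  2: x0=0x1b x1=0x52 x2=0x1f x3=0x01 x4=0x00 x5=0x10  N=0 Z=0
after  3: x0=0x1b x1=0x52 x2=0x1f x3=0x01 x4=0x1f x5=0x10  N=0 Z=0
after  4: x0=0x1b x1=0x52 x2=0x1f x3=0x01 x4=0x1f x5=0x04  N=0 Z=0
after  5: x0=0x1b x1=0x52 x2=0x1f x3=0xe5 x4=0x1f x5=0x04  N=1 Z=0
after  6: x0=0x1b x1=0x52 x2=0x1f x3=0x04 x4=0x1f x5=0x04  N=0 Z=0
after  7: x0=0x1b x1=0x52 x2=0x1f x3=0x04 x4=0x1f x5=0x1f  N=0 Z=0
-- IRQ taken; context saved, return-PC = 8 --

SAVED = 0x1f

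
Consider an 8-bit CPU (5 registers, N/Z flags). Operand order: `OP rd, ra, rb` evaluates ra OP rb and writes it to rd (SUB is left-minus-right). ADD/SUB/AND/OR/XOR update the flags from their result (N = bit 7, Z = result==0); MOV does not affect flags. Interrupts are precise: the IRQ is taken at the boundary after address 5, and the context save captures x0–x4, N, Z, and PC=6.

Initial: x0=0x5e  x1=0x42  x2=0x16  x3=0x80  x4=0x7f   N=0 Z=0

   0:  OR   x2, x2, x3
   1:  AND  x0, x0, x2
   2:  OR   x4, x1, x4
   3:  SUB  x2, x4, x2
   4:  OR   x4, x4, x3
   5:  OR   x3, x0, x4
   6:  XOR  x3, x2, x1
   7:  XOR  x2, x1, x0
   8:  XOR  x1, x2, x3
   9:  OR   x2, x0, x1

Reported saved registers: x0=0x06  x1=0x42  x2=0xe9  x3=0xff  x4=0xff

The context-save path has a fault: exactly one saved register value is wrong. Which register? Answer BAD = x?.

BAD = x0

after  0: x0=0x5e x1=0x42 x2=0x96 x3=0x80 x4=0x7f  N=1 Z=0
after  1: x0=0x16 x1=0x42 x2=0x96 x3=0x80 x4=0x7f  N=0 Z=0
after  2: x0=0x16 x1=0x42 x2=0x96 x3=0x80 x4=0x7f  N=0 Z=0
after  3: x0=0x16 x1=0x42 x2=0xe9 x3=0x80 x4=0x7f  N=1 Z=0
after  4: x0=0x16 x1=0x42 x2=0xe9 x3=0x80 x4=0xff  N=1 Z=0
after  5: x0=0x16 x1=0x42 x2=0xe9 x3=0xff x4=0xff  N=1 Z=0
-- IRQ taken; context saved, return-PC = 6 --
mismatch: x0: reported 0x06 vs actual 0x16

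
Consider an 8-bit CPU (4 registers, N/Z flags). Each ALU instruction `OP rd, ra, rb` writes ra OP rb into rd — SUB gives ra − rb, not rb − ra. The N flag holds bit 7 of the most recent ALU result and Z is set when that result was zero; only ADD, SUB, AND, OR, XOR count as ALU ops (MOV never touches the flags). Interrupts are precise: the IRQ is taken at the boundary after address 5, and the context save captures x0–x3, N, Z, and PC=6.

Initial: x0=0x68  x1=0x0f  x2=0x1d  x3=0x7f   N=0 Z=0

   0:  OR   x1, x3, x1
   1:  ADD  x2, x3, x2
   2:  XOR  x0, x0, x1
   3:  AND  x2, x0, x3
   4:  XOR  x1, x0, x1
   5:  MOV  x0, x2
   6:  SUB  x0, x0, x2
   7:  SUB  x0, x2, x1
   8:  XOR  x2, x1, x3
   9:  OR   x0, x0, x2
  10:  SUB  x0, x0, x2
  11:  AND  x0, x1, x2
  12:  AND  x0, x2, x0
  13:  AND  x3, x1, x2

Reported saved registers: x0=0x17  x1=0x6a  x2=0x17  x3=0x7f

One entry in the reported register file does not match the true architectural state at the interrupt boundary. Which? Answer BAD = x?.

BAD = x1

after  0: x0=0x68 x1=0x7f x2=0x1d x3=0x7f  N=0 Z=0
after  1: x0=0x68 x1=0x7f x2=0x9c x3=0x7f  N=1 Z=0
after  2: x0=0x17 x1=0x7f x2=0x9c x3=0x7f  N=0 Z=0
after  3: x0=0x17 x1=0x7f x2=0x17 x3=0x7f  N=0 Z=0
after  4: x0=0x17 x1=0x68 x2=0x17 x3=0x7f  N=0 Z=0
after  5: x0=0x17 x1=0x68 x2=0x17 x3=0x7f  N=0 Z=0
-- IRQ taken; context saved, return-PC = 6 --
mismatch: x1: reported 0x6a vs actual 0x68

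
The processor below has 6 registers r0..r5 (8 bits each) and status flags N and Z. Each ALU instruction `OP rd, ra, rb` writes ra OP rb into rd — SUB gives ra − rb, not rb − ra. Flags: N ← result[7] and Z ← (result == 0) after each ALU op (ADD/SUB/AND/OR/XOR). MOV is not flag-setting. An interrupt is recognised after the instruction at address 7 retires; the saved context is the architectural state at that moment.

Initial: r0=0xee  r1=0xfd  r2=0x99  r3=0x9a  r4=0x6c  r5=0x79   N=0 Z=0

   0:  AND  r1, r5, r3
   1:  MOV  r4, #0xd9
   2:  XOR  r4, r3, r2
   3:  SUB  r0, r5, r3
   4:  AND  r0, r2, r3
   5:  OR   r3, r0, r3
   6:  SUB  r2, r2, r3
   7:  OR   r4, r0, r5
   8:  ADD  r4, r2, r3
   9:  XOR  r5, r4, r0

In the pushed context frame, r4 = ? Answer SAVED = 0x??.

SAVED = 0xf9

after  0: r0=0xee r1=0x18 r2=0x99 r3=0x9a r4=0x6c r5=0x79  N=0 Z=0
after  1: r0=0xee r1=0x18 r2=0x99 r3=0x9a r4=0xd9 r5=0x79  N=0 Z=0
after  2: r0=0xee r1=0x18 r2=0x99 r3=0x9a r4=0x03 r5=0x79  N=0 Z=0
after  3: r0=0xdf r1=0x18 r2=0x99 r3=0x9a r4=0x03 r5=0x79  N=1 Z=0
after  4: r0=0x98 r1=0x18 r2=0x99 r3=0x9a r4=0x03 r5=0x79  N=1 Z=0
after  5: r0=0x98 r1=0x18 r2=0x99 r3=0x9a r4=0x03 r5=0x79  N=1 Z=0
after  6: r0=0x98 r1=0x18 r2=0xff r3=0x9a r4=0x03 r5=0x79  N=1 Z=0
after  7: r0=0x98 r1=0x18 r2=0xff r3=0x9a r4=0xf9 r5=0x79  N=1 Z=0
-- IRQ taken; context saved, return-PC = 8 --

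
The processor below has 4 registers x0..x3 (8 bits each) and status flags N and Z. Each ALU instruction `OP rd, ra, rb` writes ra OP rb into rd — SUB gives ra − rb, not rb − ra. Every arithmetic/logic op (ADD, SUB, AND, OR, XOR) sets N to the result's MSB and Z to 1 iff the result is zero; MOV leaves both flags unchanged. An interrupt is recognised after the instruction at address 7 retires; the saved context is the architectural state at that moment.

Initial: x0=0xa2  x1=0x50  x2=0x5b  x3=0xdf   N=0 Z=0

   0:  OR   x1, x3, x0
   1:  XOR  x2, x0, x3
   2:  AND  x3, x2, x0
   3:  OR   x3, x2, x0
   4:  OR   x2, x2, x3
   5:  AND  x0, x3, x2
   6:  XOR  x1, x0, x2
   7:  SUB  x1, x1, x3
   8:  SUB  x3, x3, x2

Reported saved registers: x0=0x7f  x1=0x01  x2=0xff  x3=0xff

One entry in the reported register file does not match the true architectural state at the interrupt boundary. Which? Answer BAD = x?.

BAD = x0

after  0: x0=0xa2 x1=0xff x2=0x5b x3=0xdf  N=1 Z=0
after  1: x0=0xa2 x1=0xff x2=0x7d x3=0xdf  N=0 Z=0
after  2: x0=0xa2 x1=0xff x2=0x7d x3=0x20  N=0 Z=0
after  3: x0=0xa2 x1=0xff x2=0x7d x3=0xff  N=1 Z=0
after  4: x0=0xa2 x1=0xff x2=0xff x3=0xff  N=1 Z=0
after  5: x0=0xff x1=0xff x2=0xff x3=0xff  N=1 Z=0
after  6: x0=0xff x1=0x00 x2=0xff x3=0xff  N=0 Z=1
after  7: x0=0xff x1=0x01 x2=0xff x3=0xff  N=0 Z=0
-- IRQ taken; context saved, return-PC = 8 --
mismatch: x0: reported 0x7f vs actual 0xff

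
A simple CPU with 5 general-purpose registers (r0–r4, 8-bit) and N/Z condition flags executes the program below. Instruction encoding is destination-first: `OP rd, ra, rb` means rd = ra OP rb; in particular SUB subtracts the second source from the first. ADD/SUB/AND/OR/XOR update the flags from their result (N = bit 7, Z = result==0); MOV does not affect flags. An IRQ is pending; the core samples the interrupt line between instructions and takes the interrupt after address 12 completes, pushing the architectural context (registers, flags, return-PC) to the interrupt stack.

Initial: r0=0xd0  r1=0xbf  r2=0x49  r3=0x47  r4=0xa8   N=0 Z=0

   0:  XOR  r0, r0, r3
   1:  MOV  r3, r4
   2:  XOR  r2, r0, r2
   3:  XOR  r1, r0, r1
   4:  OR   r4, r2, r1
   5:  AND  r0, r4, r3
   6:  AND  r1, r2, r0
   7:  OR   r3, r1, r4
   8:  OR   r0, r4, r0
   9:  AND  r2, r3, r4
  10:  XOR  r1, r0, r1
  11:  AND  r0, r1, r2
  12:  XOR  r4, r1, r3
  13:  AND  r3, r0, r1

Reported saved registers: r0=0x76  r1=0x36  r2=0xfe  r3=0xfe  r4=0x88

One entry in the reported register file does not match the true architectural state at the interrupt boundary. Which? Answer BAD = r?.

after  0: r0=0x97 r1=0xbf r2=0x49 r3=0x47 r4=0xa8  N=1 Z=0
after  1: r0=0x97 r1=0xbf r2=0x49 r3=0xa8 r4=0xa8  N=1 Z=0
after  2: r0=0x97 r1=0xbf r2=0xde r3=0xa8 r4=0xa8  N=1 Z=0
after  3: r0=0x97 r1=0x28 r2=0xde r3=0xa8 r4=0xa8  N=0 Z=0
after  4: r0=0x97 r1=0x28 r2=0xde r3=0xa8 r4=0xfe  N=1 Z=0
after  5: r0=0xa8 r1=0x28 r2=0xde r3=0xa8 r4=0xfe  N=1 Z=0
after  6: r0=0xa8 r1=0x88 r2=0xde r3=0xa8 r4=0xfe  N=1 Z=0
after  7: r0=0xa8 r1=0x88 r2=0xde r3=0xfe r4=0xfe  N=1 Z=0
after  8: r0=0xfe r1=0x88 r2=0xde r3=0xfe r4=0xfe  N=1 Z=0
after  9: r0=0xfe r1=0x88 r2=0xfe r3=0xfe r4=0xfe  N=1 Z=0
after 10: r0=0xfe r1=0x76 r2=0xfe r3=0xfe r4=0xfe  N=0 Z=0
after 11: r0=0x76 r1=0x76 r2=0xfe r3=0xfe r4=0xfe  N=0 Z=0
after 12: r0=0x76 r1=0x76 r2=0xfe r3=0xfe r4=0x88  N=1 Z=0
-- IRQ taken; context saved, return-PC = 13 --
mismatch: r1: reported 0x36 vs actual 0x76

BAD = r1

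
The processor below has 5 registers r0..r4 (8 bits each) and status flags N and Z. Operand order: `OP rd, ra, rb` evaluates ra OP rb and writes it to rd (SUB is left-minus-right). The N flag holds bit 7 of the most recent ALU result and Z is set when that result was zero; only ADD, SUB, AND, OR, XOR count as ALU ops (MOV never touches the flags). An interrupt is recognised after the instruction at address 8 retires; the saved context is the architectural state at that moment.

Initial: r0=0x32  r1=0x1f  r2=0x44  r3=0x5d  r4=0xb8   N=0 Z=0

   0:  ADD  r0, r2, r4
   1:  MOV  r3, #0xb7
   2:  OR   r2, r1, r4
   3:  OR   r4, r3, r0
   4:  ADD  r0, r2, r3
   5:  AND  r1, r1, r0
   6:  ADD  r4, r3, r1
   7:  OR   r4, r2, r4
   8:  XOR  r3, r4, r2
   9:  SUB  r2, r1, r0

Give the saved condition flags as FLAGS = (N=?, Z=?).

FLAGS = (N=0, Z=0)

after  0: r0=0xfc r1=0x1f r2=0x44 r3=0x5d r4=0xb8  N=1 Z=0
after  1: r0=0xfc r1=0x1f r2=0x44 r3=0xb7 r4=0xb8  N=1 Z=0
after  2: r0=0xfc r1=0x1f r2=0xbf r3=0xb7 r4=0xb8  N=1 Z=0
after  3: r0=0xfc r1=0x1f r2=0xbf r3=0xb7 r4=0xff  N=1 Z=0
after  4: r0=0x76 r1=0x1f r2=0xbf r3=0xb7 r4=0xff  N=0 Z=0
after  5: r0=0x76 r1=0x16 r2=0xbf r3=0xb7 r4=0xff  N=0 Z=0
after  6: r0=0x76 r1=0x16 r2=0xbf r3=0xb7 r4=0xcd  N=1 Z=0
after  7: r0=0x76 r1=0x16 r2=0xbf r3=0xb7 r4=0xff  N=1 Z=0
after  8: r0=0x76 r1=0x16 r2=0xbf r3=0x40 r4=0xff  N=0 Z=0
-- IRQ taken; context saved, return-PC = 9 --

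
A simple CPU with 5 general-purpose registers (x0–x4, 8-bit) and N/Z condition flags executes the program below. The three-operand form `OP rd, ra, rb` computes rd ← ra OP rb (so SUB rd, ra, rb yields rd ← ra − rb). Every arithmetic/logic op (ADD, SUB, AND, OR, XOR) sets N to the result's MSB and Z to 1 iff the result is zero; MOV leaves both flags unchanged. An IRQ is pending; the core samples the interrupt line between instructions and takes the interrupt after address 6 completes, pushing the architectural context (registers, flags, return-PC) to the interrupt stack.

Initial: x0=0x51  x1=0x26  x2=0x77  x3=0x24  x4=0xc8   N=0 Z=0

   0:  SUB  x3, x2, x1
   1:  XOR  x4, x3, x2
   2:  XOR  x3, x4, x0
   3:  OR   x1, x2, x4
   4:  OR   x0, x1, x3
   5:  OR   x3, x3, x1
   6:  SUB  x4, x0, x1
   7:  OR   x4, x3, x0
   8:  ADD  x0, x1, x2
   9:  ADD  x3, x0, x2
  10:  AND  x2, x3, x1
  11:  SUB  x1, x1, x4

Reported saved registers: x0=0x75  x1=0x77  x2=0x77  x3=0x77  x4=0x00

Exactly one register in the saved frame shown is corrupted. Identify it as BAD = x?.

BAD = x0

after  0: x0=0x51 x1=0x26 x2=0x77 x3=0x51 x4=0xc8  N=0 Z=0
after  1: x0=0x51 x1=0x26 x2=0x77 x3=0x51 x4=0x26  N=0 Z=0
after  2: x0=0x51 x1=0x26 x2=0x77 x3=0x77 x4=0x26  N=0 Z=0
after  3: x0=0x51 x1=0x77 x2=0x77 x3=0x77 x4=0x26  N=0 Z=0
after  4: x0=0x77 x1=0x77 x2=0x77 x3=0x77 x4=0x26  N=0 Z=0
after  5: x0=0x77 x1=0x77 x2=0x77 x3=0x77 x4=0x26  N=0 Z=0
after  6: x0=0x77 x1=0x77 x2=0x77 x3=0x77 x4=0x00  N=0 Z=1
-- IRQ taken; context saved, return-PC = 7 --
mismatch: x0: reported 0x75 vs actual 0x77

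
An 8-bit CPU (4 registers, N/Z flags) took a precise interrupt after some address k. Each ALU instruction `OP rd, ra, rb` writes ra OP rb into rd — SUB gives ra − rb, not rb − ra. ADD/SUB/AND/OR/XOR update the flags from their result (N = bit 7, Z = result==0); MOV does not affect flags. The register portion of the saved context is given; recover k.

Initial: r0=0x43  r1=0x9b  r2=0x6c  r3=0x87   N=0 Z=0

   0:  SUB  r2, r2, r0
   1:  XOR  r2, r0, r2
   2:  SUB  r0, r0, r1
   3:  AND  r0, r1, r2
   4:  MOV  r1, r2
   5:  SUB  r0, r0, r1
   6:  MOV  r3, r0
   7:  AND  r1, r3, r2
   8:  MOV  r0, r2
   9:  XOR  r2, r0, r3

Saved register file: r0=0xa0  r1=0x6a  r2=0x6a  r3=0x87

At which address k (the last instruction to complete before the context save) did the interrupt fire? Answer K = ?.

K = 5

after  0: r0=0x43 r1=0x9b r2=0x29 r3=0x87  N=0 Z=0
after  1: r0=0x43 r1=0x9b r2=0x6a r3=0x87  N=0 Z=0
after  2: r0=0xa8 r1=0x9b r2=0x6a r3=0x87  N=1 Z=0
after  3: r0=0x0a r1=0x9b r2=0x6a r3=0x87  N=0 Z=0
after  4: r0=0x0a r1=0x6a r2=0x6a r3=0x87  N=0 Z=0
after  5: r0=0xa0 r1=0x6a r2=0x6a r3=0x87  N=1 Z=0
-- IRQ taken; context saved, return-PC = 6 --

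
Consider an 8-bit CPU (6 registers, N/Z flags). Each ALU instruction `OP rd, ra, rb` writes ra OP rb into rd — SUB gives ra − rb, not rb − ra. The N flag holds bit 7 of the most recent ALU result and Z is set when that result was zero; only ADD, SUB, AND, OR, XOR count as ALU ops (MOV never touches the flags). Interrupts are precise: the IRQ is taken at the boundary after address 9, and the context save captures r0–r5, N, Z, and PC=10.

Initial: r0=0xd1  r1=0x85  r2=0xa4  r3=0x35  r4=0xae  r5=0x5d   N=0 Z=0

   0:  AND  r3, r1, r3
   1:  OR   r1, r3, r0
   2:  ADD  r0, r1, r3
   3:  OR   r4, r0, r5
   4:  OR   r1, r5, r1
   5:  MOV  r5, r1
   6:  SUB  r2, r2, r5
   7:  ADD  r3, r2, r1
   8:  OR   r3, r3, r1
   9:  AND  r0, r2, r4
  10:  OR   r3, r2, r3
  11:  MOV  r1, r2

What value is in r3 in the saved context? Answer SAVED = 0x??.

after  0: r0=0xd1 r1=0x85 r2=0xa4 r3=0x05 r4=0xae r5=0x5d  N=0 Z=0
after  1: r0=0xd1 r1=0xd5 r2=0xa4 r3=0x05 r4=0xae r5=0x5d  N=1 Z=0
after  2: r0=0xda r1=0xd5 r2=0xa4 r3=0x05 r4=0xae r5=0x5d  N=1 Z=0
after  3: r0=0xda r1=0xd5 r2=0xa4 r3=0x05 r4=0xdf r5=0x5d  N=1 Z=0
after  4: r0=0xda r1=0xdd r2=0xa4 r3=0x05 r4=0xdf r5=0x5d  N=1 Z=0
after  5: r0=0xda r1=0xdd r2=0xa4 r3=0x05 r4=0xdf r5=0xdd  N=1 Z=0
after  6: r0=0xda r1=0xdd r2=0xc7 r3=0x05 r4=0xdf r5=0xdd  N=1 Z=0
after  7: r0=0xda r1=0xdd r2=0xc7 r3=0xa4 r4=0xdf r5=0xdd  N=1 Z=0
after  8: r0=0xda r1=0xdd r2=0xc7 r3=0xfd r4=0xdf r5=0xdd  N=1 Z=0
after  9: r0=0xc7 r1=0xdd r2=0xc7 r3=0xfd r4=0xdf r5=0xdd  N=1 Z=0
-- IRQ taken; context saved, return-PC = 10 --

SAVED = 0xfd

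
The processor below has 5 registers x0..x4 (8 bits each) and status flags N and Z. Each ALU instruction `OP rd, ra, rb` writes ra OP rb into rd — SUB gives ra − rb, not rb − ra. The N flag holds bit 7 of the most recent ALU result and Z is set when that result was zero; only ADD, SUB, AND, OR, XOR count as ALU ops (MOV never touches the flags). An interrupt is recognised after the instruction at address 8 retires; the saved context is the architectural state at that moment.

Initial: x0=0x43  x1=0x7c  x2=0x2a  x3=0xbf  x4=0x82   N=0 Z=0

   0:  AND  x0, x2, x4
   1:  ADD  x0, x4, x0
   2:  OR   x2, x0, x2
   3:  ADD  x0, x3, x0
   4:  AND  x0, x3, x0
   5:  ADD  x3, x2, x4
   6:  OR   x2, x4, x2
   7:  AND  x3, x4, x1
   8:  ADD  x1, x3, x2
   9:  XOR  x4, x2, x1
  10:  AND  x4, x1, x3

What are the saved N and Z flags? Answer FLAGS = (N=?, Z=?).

after  0: x0=0x02 x1=0x7c x2=0x2a x3=0xbf x4=0x82  N=0 Z=0
after  1: x0=0x84 x1=0x7c x2=0x2a x3=0xbf x4=0x82  N=1 Z=0
after  2: x0=0x84 x1=0x7c x2=0xae x3=0xbf x4=0x82  N=1 Z=0
after  3: x0=0x43 x1=0x7c x2=0xae x3=0xbf x4=0x82  N=0 Z=0
after  4: x0=0x03 x1=0x7c x2=0xae x3=0xbf x4=0x82  N=0 Z=0
after  5: x0=0x03 x1=0x7c x2=0xae x3=0x30 x4=0x82  N=0 Z=0
after  6: x0=0x03 x1=0x7c x2=0xae x3=0x30 x4=0x82  N=1 Z=0
after  7: x0=0x03 x1=0x7c x2=0xae x3=0x00 x4=0x82  N=0 Z=1
after  8: x0=0x03 x1=0xae x2=0xae x3=0x00 x4=0x82  N=1 Z=0
-- IRQ taken; context saved, return-PC = 9 --

FLAGS = (N=1, Z=0)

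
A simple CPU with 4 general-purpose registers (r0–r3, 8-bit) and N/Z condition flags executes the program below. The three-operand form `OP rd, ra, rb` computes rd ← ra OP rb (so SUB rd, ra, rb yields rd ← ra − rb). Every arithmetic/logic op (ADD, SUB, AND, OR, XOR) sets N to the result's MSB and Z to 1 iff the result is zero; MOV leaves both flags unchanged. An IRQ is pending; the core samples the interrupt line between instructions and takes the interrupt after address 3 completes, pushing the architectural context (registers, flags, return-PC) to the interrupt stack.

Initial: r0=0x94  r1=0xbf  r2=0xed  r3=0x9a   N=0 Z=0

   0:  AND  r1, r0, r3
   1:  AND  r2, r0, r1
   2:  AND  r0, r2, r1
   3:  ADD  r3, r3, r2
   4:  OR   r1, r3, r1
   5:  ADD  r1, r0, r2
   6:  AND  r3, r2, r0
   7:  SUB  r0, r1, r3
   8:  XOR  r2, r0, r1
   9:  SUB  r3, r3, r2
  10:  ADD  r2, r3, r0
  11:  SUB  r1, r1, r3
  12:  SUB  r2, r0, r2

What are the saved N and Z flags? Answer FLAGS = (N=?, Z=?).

FLAGS = (N=0, Z=0)

after  0: r0=0x94 r1=0x90 r2=0xed r3=0x9a  N=1 Z=0
after  1: r0=0x94 r1=0x90 r2=0x90 r3=0x9a  N=1 Z=0
after  2: r0=0x90 r1=0x90 r2=0x90 r3=0x9a  N=1 Z=0
after  3: r0=0x90 r1=0x90 r2=0x90 r3=0x2a  N=0 Z=0
-- IRQ taken; context saved, return-PC = 4 --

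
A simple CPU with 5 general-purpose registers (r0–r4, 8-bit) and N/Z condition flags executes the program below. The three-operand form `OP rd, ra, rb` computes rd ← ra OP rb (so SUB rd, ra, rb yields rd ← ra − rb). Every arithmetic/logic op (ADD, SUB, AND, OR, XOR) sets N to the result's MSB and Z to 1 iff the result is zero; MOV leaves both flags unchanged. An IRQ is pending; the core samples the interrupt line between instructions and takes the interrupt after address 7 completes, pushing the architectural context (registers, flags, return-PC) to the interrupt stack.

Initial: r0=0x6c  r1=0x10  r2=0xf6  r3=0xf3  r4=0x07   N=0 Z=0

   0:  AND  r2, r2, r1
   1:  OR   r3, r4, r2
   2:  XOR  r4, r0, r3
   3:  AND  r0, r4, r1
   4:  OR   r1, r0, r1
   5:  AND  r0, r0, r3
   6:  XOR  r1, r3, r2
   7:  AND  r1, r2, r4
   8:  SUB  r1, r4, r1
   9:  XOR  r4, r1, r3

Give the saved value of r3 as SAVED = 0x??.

SAVED = 0x17

after  0: r0=0x6c r1=0x10 r2=0x10 r3=0xf3 r4=0x07  N=0 Z=0
after  1: r0=0x6c r1=0x10 r2=0x10 r3=0x17 r4=0x07  N=0 Z=0
after  2: r0=0x6c r1=0x10 r2=0x10 r3=0x17 r4=0x7b  N=0 Z=0
after  3: r0=0x10 r1=0x10 r2=0x10 r3=0x17 r4=0x7b  N=0 Z=0
after  4: r0=0x10 r1=0x10 r2=0x10 r3=0x17 r4=0x7b  N=0 Z=0
after  5: r0=0x10 r1=0x10 r2=0x10 r3=0x17 r4=0x7b  N=0 Z=0
after  6: r0=0x10 r1=0x07 r2=0x10 r3=0x17 r4=0x7b  N=0 Z=0
after  7: r0=0x10 r1=0x10 r2=0x10 r3=0x17 r4=0x7b  N=0 Z=0
-- IRQ taken; context saved, return-PC = 8 --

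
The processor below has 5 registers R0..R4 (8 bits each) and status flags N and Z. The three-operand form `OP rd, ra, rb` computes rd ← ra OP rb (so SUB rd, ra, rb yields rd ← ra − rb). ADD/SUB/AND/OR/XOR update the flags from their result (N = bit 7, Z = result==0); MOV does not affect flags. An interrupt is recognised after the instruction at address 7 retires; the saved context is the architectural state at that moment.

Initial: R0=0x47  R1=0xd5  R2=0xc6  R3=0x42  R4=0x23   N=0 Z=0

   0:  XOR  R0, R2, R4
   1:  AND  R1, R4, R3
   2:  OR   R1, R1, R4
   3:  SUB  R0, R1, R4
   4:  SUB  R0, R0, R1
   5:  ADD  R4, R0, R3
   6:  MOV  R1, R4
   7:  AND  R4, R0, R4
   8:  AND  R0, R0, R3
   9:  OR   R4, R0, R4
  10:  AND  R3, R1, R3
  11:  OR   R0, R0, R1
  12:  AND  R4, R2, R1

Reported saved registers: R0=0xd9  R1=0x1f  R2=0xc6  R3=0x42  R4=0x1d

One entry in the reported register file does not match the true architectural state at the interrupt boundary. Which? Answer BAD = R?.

BAD = R0

after  0: R0=0xe5 R1=0xd5 R2=0xc6 R3=0x42 R4=0x23  N=1 Z=0
after  1: R0=0xe5 R1=0x02 R2=0xc6 R3=0x42 R4=0x23  N=0 Z=0
after  2: R0=0xe5 R1=0x23 R2=0xc6 R3=0x42 R4=0x23  N=0 Z=0
after  3: R0=0x00 R1=0x23 R2=0xc6 R3=0x42 R4=0x23  N=0 Z=1
after  4: R0=0xdd R1=0x23 R2=0xc6 R3=0x42 R4=0x23  N=1 Z=0
after  5: R0=0xdd R1=0x23 R2=0xc6 R3=0x42 R4=0x1f  N=0 Z=0
after  6: R0=0xdd R1=0x1f R2=0xc6 R3=0x42 R4=0x1f  N=0 Z=0
after  7: R0=0xdd R1=0x1f R2=0xc6 R3=0x42 R4=0x1d  N=0 Z=0
-- IRQ taken; context saved, return-PC = 8 --
mismatch: R0: reported 0xd9 vs actual 0xdd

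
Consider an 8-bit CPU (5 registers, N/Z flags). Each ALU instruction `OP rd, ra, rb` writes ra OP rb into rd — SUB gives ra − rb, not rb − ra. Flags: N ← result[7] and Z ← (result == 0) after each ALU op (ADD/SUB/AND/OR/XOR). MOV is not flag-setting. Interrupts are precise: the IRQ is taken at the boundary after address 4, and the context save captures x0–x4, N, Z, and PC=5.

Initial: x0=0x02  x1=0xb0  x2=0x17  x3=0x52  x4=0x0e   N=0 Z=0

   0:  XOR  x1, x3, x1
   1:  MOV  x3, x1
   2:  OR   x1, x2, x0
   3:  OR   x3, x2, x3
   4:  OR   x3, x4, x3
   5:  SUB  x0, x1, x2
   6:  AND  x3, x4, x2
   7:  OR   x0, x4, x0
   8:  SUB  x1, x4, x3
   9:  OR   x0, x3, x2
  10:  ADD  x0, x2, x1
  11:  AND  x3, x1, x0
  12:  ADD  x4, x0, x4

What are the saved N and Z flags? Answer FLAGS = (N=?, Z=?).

FLAGS = (N=1, Z=0)

after  0: x0=0x02 x1=0xe2 x2=0x17 x3=0x52 x4=0x0e  N=1 Z=0
after  1: x0=0x02 x1=0xe2 x2=0x17 x3=0xe2 x4=0x0e  N=1 Z=0
after  2: x0=0x02 x1=0x17 x2=0x17 x3=0xe2 x4=0x0e  N=0 Z=0
after  3: x0=0x02 x1=0x17 x2=0x17 x3=0xf7 x4=0x0e  N=1 Z=0
after  4: x0=0x02 x1=0x17 x2=0x17 x3=0xff x4=0x0e  N=1 Z=0
-- IRQ taken; context saved, return-PC = 5 --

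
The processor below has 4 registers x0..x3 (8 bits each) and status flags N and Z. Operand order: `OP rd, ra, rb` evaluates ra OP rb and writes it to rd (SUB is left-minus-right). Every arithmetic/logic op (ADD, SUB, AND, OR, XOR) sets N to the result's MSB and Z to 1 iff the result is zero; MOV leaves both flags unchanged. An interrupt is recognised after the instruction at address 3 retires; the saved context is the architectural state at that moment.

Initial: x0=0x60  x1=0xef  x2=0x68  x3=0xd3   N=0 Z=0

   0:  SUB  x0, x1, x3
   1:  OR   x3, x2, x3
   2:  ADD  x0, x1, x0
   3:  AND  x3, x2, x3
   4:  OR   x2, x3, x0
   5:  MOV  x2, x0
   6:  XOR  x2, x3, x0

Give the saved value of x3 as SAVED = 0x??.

SAVED = 0x68

after  0: x0=0x1c x1=0xef x2=0x68 x3=0xd3  N=0 Z=0
after  1: x0=0x1c x1=0xef x2=0x68 x3=0xfb  N=1 Z=0
after  2: x0=0x0b x1=0xef x2=0x68 x3=0xfb  N=0 Z=0
after  3: x0=0x0b x1=0xef x2=0x68 x3=0x68  N=0 Z=0
-- IRQ taken; context saved, return-PC = 4 --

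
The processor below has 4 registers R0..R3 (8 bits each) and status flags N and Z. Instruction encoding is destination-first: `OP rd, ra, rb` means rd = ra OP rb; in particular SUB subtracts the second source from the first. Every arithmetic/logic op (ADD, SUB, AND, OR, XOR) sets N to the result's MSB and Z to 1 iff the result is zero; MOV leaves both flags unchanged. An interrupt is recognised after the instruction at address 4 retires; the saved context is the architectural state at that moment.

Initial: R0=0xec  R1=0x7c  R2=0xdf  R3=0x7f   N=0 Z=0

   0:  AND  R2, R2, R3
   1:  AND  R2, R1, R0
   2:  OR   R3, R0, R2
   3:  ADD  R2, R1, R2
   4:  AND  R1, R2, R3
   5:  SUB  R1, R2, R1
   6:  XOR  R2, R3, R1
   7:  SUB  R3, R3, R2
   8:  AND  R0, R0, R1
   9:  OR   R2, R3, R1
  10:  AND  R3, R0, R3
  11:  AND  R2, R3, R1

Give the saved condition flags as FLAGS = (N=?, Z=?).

FLAGS = (N=1, Z=0)

after  0: R0=0xec R1=0x7c R2=0x5f R3=0x7f  N=0 Z=0
after  1: R0=0xec R1=0x7c R2=0x6c R3=0x7f  N=0 Z=0
after  2: R0=0xec R1=0x7c R2=0x6c R3=0xec  N=1 Z=0
after  3: R0=0xec R1=0x7c R2=0xe8 R3=0xec  N=1 Z=0
after  4: R0=0xec R1=0xe8 R2=0xe8 R3=0xec  N=1 Z=0
-- IRQ taken; context saved, return-PC = 5 --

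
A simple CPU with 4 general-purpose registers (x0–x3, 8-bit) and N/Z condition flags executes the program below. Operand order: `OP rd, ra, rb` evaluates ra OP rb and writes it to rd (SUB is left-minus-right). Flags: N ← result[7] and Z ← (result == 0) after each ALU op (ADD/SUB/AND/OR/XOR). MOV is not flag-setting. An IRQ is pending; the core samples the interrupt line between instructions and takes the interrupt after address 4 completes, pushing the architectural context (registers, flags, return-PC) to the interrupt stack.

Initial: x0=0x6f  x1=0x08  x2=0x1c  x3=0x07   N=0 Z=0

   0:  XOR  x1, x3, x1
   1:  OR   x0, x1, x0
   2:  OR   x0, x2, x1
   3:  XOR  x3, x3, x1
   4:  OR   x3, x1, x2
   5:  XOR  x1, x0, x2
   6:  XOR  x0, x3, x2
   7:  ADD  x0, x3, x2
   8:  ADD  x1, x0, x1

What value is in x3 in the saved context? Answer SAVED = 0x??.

after  0: x0=0x6f x1=0x0f x2=0x1c x3=0x07  N=0 Z=0
after  1: x0=0x6f x1=0x0f x2=0x1c x3=0x07  N=0 Z=0
after  2: x0=0x1f x1=0x0f x2=0x1c x3=0x07  N=0 Z=0
after  3: x0=0x1f x1=0x0f x2=0x1c x3=0x08  N=0 Z=0
after  4: x0=0x1f x1=0x0f x2=0x1c x3=0x1f  N=0 Z=0
-- IRQ taken; context saved, return-PC = 5 --

SAVED = 0x1f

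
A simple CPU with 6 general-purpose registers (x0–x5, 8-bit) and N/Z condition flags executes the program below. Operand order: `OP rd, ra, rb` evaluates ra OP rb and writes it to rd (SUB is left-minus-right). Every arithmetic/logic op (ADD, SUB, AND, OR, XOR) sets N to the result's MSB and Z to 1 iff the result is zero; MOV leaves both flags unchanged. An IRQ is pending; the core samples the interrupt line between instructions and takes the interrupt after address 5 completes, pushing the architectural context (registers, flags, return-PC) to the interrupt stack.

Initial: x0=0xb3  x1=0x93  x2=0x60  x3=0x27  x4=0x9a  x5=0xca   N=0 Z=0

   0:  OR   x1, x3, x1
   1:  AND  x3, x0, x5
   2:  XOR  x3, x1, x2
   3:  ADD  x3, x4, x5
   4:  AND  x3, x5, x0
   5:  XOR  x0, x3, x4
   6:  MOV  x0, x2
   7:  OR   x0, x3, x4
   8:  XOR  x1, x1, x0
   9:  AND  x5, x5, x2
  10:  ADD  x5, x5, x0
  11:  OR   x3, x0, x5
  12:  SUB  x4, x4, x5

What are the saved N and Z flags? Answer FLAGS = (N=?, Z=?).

after  0: x0=0xb3 x1=0xb7 x2=0x60 x3=0x27 x4=0x9a x5=0xca  N=1 Z=0
after  1: x0=0xb3 x1=0xb7 x2=0x60 x3=0x82 x4=0x9a x5=0xca  N=1 Z=0
after  2: x0=0xb3 x1=0xb7 x2=0x60 x3=0xd7 x4=0x9a x5=0xca  N=1 Z=0
after  3: x0=0xb3 x1=0xb7 x2=0x60 x3=0x64 x4=0x9a x5=0xca  N=0 Z=0
after  4: x0=0xb3 x1=0xb7 x2=0x60 x3=0x82 x4=0x9a x5=0xca  N=1 Z=0
after  5: x0=0x18 x1=0xb7 x2=0x60 x3=0x82 x4=0x9a x5=0xca  N=0 Z=0
-- IRQ taken; context saved, return-PC = 6 --

FLAGS = (N=0, Z=0)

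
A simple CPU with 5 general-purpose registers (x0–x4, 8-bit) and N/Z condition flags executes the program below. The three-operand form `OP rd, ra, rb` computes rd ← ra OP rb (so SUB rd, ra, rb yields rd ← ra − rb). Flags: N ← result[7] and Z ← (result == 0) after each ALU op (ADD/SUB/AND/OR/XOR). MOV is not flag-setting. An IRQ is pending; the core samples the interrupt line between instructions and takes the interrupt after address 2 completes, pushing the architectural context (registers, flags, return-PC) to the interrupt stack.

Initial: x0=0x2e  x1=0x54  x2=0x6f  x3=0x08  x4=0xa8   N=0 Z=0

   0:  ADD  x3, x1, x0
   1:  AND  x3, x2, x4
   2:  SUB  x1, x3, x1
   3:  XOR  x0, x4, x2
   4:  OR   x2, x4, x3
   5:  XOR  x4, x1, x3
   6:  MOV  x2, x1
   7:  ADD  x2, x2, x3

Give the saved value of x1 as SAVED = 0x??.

after  0: x0=0x2e x1=0x54 x2=0x6f x3=0x82 x4=0xa8  N=1 Z=0
after  1: x0=0x2e x1=0x54 x2=0x6f x3=0x28 x4=0xa8  N=0 Z=0
after  2: x0=0x2e x1=0xd4 x2=0x6f x3=0x28 x4=0xa8  N=1 Z=0
-- IRQ taken; context saved, return-PC = 3 --

SAVED = 0xd4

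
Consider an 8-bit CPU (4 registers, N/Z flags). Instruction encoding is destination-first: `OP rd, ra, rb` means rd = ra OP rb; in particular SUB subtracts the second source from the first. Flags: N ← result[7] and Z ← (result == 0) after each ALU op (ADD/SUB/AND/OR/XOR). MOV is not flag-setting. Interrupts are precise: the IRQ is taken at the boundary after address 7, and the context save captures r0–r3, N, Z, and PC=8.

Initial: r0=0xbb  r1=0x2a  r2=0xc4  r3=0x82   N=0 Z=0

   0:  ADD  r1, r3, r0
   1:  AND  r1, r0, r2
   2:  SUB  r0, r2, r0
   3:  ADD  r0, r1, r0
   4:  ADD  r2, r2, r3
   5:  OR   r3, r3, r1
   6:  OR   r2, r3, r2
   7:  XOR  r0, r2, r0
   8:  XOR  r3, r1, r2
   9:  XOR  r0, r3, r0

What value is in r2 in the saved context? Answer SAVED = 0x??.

SAVED = 0xc6

after  0: r0=0xbb r1=0x3d r2=0xc4 r3=0x82  N=0 Z=0
after  1: r0=0xbb r1=0x80 r2=0xc4 r3=0x82  N=1 Z=0
after  2: r0=0x09 r1=0x80 r2=0xc4 r3=0x82  N=0 Z=0
after  3: r0=0x89 r1=0x80 r2=0xc4 r3=0x82  N=1 Z=0
after  4: r0=0x89 r1=0x80 r2=0x46 r3=0x82  N=0 Z=0
after  5: r0=0x89 r1=0x80 r2=0x46 r3=0x82  N=1 Z=0
after  6: r0=0x89 r1=0x80 r2=0xc6 r3=0x82  N=1 Z=0
after  7: r0=0x4f r1=0x80 r2=0xc6 r3=0x82  N=0 Z=0
-- IRQ taken; context saved, return-PC = 8 --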